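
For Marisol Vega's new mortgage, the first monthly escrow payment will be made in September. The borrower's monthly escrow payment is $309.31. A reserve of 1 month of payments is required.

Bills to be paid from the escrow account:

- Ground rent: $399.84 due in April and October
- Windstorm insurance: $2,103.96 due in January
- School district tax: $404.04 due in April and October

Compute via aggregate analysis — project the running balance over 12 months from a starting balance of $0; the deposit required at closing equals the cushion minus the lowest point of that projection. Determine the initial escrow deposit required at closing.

Cushion = 1 × $309.31 = $309.31
Trial balance (start $0, +$309.31 each month, − disbursements):
  Sep: +$309.31 → $309.31
  Oct: +$309.31 − $803.88 → -$185.26
  Nov: +$309.31 → $124.05
  Dec: +$309.31 → $433.36
  Jan: +$309.31 − $2,103.96 → -$1,361.29
  Feb: +$309.31 → -$1,051.98
  Mar: +$309.31 → -$742.67
  Apr: +$309.31 − $803.88 → -$1,237.24
  May: +$309.31 → -$927.93
  Jun: +$309.31 → -$618.62
  Jul: +$309.31 → -$309.31
  Aug: +$309.31 → $0.00
Lowest trial balance = -$1,361.29 (Jan)
Initial deposit = cushion − low point = $309.31 − (-$1,361.29) = $1,670.60

$1,670.60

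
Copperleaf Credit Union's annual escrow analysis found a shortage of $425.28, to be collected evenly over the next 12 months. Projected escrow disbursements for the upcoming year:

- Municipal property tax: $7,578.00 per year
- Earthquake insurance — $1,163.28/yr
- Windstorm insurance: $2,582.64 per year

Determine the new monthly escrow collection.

$979.10

Municipal property tax = $7,578.00 annually
Earthquake insurance = $1,163.28 annually
Windstorm insurance = $2,582.64 annually
Yearly total = $7,578.00 + $1,163.28 + $2,582.64 = $11,323.92
Base monthly escrow = $11,323.92 / 12 = $943.66
Monthly shortage recovery: $425.28 / 12 = $35.44
Adjusted monthly = $943.66 + $35.44 = $979.10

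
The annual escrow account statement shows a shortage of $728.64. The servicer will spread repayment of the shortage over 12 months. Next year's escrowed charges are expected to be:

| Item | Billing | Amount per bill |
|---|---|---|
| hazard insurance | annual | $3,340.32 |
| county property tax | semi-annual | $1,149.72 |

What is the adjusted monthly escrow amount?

$530.70

Hazard insurance = $3,340.32
County property tax = $1,149.72 × 2 = $2,299.44
Annual escrow total = $3,340.32 + $2,299.44 = $5,639.76
Per month = $5,639.76 / 12 = $469.98
Monthly shortage recovery: $728.64 / 12 = $60.72
Adjusted monthly = $469.98 + $60.72 = $530.70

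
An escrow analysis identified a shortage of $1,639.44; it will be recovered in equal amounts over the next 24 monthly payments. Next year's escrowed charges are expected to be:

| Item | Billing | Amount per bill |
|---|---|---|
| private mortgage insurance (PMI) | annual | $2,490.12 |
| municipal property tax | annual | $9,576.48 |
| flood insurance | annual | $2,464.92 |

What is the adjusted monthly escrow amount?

Private mortgage insurance (PMI) — $2,490.12 annually
Municipal property tax — $9,576.48 annually
Flood insurance — $2,464.92 annually
Total annual escrow = $14,531.52
Base monthly escrow = $14,531.52 / 12 = $1,210.96
Monthly shortage recovery: $1,639.44 / 24 = $68.31
New monthly escrow = $1,210.96 + $68.31 = $1,279.27

$1,279.27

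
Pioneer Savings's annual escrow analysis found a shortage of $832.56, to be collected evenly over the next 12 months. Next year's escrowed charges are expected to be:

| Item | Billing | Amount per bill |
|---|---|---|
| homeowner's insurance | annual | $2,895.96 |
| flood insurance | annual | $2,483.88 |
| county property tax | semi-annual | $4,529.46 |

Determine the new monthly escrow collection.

Homeowner's insurance = $2,895.96
Flood insurance = $2,483.88
County property tax = $4,529.46 × 2 = $9,058.92
Combined annual = $14,438.76
Base monthly escrow = $14,438.76 ÷ 12 = $1,203.23
Shortage per month = $832.56 / 12 = $69.38
New monthly escrow = $1,203.23 + $69.38 = $1,272.61

$1,272.61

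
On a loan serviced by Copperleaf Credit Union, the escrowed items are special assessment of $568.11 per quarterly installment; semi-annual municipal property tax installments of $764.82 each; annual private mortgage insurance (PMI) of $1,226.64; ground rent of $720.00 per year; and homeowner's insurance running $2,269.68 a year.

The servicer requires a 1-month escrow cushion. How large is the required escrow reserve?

Special assessment = $568.11 × 4 = $2,272.44/yr
Municipal property tax = $764.82 × 2 = $1,529.64/yr
Private mortgage insurance (PMI) = $1,226.64/yr
Ground rent = $720.00/yr
Homeowner's insurance = $2,269.68/yr
Total per year = $2,272.44 + $1,529.64 + $1,226.64 + $720.00 + $2,269.68 = $8,018.40
Monthly = $8,018.40 / 12 = $668.20
Reserve = 1 × $668.20 = $668.20

$668.20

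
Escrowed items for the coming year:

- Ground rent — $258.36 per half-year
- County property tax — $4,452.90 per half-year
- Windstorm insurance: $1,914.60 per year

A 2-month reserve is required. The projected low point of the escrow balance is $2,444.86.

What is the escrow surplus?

$555.34

Ground rent = $258.36 × 2 = $516.72/yr
County property tax = $4,452.90 × 2 = $8,905.80/yr
Windstorm insurance = $1,914.60/yr
Combined annual = $516.72 + $8,905.80 + $1,914.60 = $11,337.12
Per month = $11,337.12 / 12 = $944.76
Cushion = 2 × $944.76 = $1,889.52
Surplus = $2,444.86 − $1,889.52 = $555.34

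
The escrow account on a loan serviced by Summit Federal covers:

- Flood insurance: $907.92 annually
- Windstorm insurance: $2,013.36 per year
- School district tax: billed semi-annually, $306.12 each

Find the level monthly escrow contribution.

$294.46

Flood insurance — $907.92 annually
Windstorm insurance — $2,013.36 annually
School district tax — $306.12 × 2 = $612.24 annually
Total annual escrow = $907.92 + $2,013.36 + $612.24 = $3,533.52
Monthly escrow = $3,533.52 / 12 = $294.46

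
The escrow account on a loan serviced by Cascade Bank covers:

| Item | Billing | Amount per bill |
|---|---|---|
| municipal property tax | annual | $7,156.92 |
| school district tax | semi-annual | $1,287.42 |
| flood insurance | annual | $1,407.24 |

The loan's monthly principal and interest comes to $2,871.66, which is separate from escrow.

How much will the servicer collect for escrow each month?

$928.25

Municipal property tax = $7,156.92 per year
School district tax = $1,287.42 × 2 = $2,574.84 per year
Flood insurance = $1,407.24 per year
Total annual escrow = $11,139.00
Monthly escrow = $11,139.00 / 12 = $928.25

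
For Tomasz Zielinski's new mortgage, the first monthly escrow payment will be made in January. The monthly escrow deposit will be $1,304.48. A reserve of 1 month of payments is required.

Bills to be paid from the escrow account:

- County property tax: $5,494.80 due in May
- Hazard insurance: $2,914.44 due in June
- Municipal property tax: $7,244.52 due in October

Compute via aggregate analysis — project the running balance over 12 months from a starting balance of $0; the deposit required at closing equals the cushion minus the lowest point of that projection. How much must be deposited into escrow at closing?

$3,913.44

Cushion = 1 × $1,304.48 = $1,304.48
Trial balance (start $0, +$1,304.48 each month, − disbursements):
  Jan: +$1,304.48 → $1,304.48
  Feb: +$1,304.48 → $2,608.96
  Mar: +$1,304.48 → $3,913.44
  Apr: +$1,304.48 → $5,217.92
  May: +$1,304.48 − $5,494.80 → $1,027.60
  Jun: +$1,304.48 − $2,914.44 → -$582.36
  Jul: +$1,304.48 → $722.12
  Aug: +$1,304.48 → $2,026.60
  Sep: +$1,304.48 → $3,331.08
  Oct: +$1,304.48 − $7,244.52 → -$2,608.96
  Nov: +$1,304.48 → -$1,304.48
  Dec: +$1,304.48 → $0.00
Lowest trial balance = -$2,608.96 (Oct)
Initial deposit = cushion − low point = $1,304.48 − (-$2,608.96) = $3,913.44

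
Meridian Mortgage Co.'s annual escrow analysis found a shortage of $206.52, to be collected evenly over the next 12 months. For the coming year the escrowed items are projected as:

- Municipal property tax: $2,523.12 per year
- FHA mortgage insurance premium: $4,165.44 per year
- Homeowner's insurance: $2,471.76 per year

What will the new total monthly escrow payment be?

Municipal property tax — $2,523.12/yr
FHA mortgage insurance premium — $4,165.44/yr
Homeowner's insurance — $2,471.76/yr
Annual escrow total = $2,523.12 + $4,165.44 + $2,471.76 = $9,160.32
Per month = $9,160.32 / 12 = $763.36
Shortage spread = $206.52 / 12 = $17.21/mo
New monthly escrow = $763.36 + $17.21 = $780.57

$780.57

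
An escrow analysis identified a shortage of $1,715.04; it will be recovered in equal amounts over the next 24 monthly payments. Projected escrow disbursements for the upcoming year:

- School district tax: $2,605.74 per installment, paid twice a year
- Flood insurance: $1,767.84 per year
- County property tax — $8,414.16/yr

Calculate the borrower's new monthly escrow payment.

$1,354.25

School district tax: $2,605.74 × 2 = $5,211.48/yr
Flood insurance: $1,767.84/yr
County property tax: $8,414.16/yr
Total per year = $5,211.48 + $1,767.84 + $8,414.16 = $15,393.48
Monthly escrow = $15,393.48 / 12 = $1,282.79
Shortage per month = $1,715.04 ÷ 24 = $71.46
New monthly escrow = $1,282.79 + $71.46 = $1,354.25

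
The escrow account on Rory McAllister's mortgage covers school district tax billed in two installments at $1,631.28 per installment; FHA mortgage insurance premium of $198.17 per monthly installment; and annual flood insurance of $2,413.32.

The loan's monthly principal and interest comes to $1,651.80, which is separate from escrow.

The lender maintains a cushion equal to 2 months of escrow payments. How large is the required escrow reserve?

$1,342.32

School district tax = $1,631.28 × 2 = $3,262.56/yr
FHA mortgage insurance premium = $198.17 × 12 = $2,378.04/yr
Flood insurance = $2,413.32/yr
Annual escrow total = $8,053.92
Per month = $8,053.92 ÷ 12 = $671.16
Required cushion = 2 × $671.16 = $1,342.32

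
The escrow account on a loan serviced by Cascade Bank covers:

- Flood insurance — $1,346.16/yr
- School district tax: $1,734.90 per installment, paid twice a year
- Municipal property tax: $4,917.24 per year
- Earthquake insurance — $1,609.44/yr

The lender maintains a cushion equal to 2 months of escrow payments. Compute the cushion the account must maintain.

Flood insurance = $1,346.16/yr
School district tax = $1,734.90 × 2 = $3,469.80/yr
Municipal property tax = $4,917.24/yr
Earthquake insurance = $1,609.44/yr
Combined annual = $1,346.16 + $3,469.80 + $4,917.24 + $1,609.44 = $11,342.64
Monthly = $11,342.64 ÷ 12 = $945.22
Required cushion = 2 × $945.22 = $1,890.44

$1,890.44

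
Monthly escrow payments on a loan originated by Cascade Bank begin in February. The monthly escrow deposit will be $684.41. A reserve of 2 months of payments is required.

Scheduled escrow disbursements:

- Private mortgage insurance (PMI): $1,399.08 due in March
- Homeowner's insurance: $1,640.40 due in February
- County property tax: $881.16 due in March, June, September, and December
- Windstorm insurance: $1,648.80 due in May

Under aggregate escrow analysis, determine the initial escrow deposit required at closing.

Cushion = 2 × $684.41 = $1,368.82
Trial balance (start $0, +$684.41 each month, − disbursements):
  Feb: +$684.41 − $1,640.40 → -$955.99
  Mar: +$684.41 − $2,280.24 → -$2,551.82
  Apr: +$684.41 → -$1,867.41
  May: +$684.41 − $1,648.80 → -$2,831.80
  Jun: +$684.41 − $881.16 → -$3,028.55
  Jul: +$684.41 → -$2,344.14
  Aug: +$684.41 → -$1,659.73
  Sep: +$684.41 − $881.16 → -$1,856.48
  Oct: +$684.41 → -$1,172.07
  Nov: +$684.41 → -$487.66
  Dec: +$684.41 − $881.16 → -$684.41
  Jan: +$684.41 → $0.00
Lowest trial balance = -$3,028.55 (Jun)
Initial deposit = cushion − low point = $1,368.82 − (-$3,028.55) = $4,397.37

$4,397.37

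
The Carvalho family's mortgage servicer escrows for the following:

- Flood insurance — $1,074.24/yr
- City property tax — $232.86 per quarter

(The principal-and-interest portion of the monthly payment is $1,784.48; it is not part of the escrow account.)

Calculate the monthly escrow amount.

$167.14

Flood insurance = $1,074.24/yr
City property tax = $232.86 × 4 = $931.44/yr
Annual escrow total = $2,005.68
Per month = $2,005.68 ÷ 12 = $167.14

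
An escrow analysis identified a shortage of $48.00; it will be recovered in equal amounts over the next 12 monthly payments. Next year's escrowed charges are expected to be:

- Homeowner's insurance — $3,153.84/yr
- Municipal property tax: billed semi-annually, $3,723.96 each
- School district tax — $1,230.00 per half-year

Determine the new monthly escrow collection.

Homeowner's insurance — $3,153.84 per year
Municipal property tax — $3,723.96 × 2 = $7,447.92 per year
School district tax — $1,230.00 × 2 = $2,460.00 per year
Total annual escrow = $3,153.84 + $7,447.92 + $2,460.00 = $13,061.76
Per month = $13,061.76 / 12 = $1,088.48
Monthly shortage recovery: $48.00 ÷ 12 = $4.00
Adjusted monthly = $1,088.48 + $4.00 = $1,092.48

$1,092.48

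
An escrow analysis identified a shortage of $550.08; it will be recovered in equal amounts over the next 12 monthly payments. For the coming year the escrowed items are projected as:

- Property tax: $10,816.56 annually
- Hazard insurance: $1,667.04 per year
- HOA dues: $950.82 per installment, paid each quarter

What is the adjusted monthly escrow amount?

$1,403.08

Property tax — $10,816.56
Hazard insurance — $1,667.04
HOA dues — $950.82 × 4 = $3,803.28
Yearly total = $16,286.88
Base monthly escrow = $16,286.88 ÷ 12 = $1,357.24
Shortage spread = $550.08 ÷ 12 = $45.84/mo
New monthly escrow = $1,357.24 + $45.84 = $1,403.08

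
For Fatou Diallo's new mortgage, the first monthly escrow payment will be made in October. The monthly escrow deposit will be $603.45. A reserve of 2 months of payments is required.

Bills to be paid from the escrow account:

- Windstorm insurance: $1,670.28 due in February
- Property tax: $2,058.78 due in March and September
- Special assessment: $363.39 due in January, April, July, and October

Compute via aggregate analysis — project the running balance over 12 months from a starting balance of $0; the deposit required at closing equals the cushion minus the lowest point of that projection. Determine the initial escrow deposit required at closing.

$2,042.04

Cushion = 2 × $603.45 = $1,206.90
Trial balance (start $0, +$603.45 each month, − disbursements):
  Oct: +$603.45 − $363.39 → $240.06
  Nov: +$603.45 → $843.51
  Dec: +$603.45 → $1,446.96
  Jan: +$603.45 − $363.39 → $1,687.02
  Feb: +$603.45 − $1,670.28 → $620.19
  Mar: +$603.45 − $2,058.78 → -$835.14
  Apr: +$603.45 − $363.39 → -$595.08
  May: +$603.45 → $8.37
  Jun: +$603.45 → $611.82
  Jul: +$603.45 − $363.39 → $851.88
  Aug: +$603.45 → $1,455.33
  Sep: +$603.45 − $2,058.78 → $0.00
Lowest trial balance = -$835.14 (Mar)
Initial deposit = cushion − low point = $1,206.90 − (-$835.14) = $2,042.04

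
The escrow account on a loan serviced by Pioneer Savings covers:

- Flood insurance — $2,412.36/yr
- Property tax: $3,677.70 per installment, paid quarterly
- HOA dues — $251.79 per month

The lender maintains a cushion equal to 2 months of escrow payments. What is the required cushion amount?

$3,357.44

Flood insurance — $2,412.36 annually
Property tax — $3,677.70 × 4 = $14,710.80 annually
HOA dues — $251.79 × 12 = $3,021.48 annually
Yearly total = $2,412.36 + $14,710.80 + $3,021.48 = $20,144.64
Monthly = $20,144.64 ÷ 12 = $1,678.72
Cushion = 2 × $1,678.72 = $3,357.44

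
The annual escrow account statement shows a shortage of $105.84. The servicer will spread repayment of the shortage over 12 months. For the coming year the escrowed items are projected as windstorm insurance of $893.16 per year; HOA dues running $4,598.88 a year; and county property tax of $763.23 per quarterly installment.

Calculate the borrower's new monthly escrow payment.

$720.90

Windstorm insurance = $893.16
HOA dues = $4,598.88
County property tax = $763.23 × 4 = $3,052.92
Total per year = $8,544.96
Per month = $8,544.96 / 12 = $712.08
Monthly shortage recovery: $105.84 ÷ 12 = $8.82
Adjusted monthly = $712.08 + $8.82 = $720.90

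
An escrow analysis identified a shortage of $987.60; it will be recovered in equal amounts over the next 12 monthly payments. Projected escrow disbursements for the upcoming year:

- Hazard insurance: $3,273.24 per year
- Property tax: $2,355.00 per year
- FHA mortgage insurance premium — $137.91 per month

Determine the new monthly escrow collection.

$689.23

Hazard insurance — $3,273.24
Property tax — $2,355.00
FHA mortgage insurance premium — $137.91 × 12 = $1,654.92
Combined annual = $3,273.24 + $2,355.00 + $1,654.92 = $7,283.16
Per month = $7,283.16 ÷ 12 = $606.93
Shortage spread = $987.60 / 12 = $82.30/mo
Adjusted monthly = $606.93 + $82.30 = $689.23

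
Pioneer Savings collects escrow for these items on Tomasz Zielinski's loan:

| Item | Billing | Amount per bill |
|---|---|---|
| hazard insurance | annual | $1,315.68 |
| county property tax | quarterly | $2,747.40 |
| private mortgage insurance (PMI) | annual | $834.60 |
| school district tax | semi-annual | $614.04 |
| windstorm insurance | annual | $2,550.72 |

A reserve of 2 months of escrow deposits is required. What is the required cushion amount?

Hazard insurance = $1,315.68 annually
County property tax = $2,747.40 × 4 = $10,989.60 annually
Private mortgage insurance (PMI) = $834.60 annually
School district tax = $614.04 × 2 = $1,228.08 annually
Windstorm insurance = $2,550.72 annually
Total per year = $1,315.68 + $10,989.60 + $834.60 + $1,228.08 + $2,550.72 = $16,918.68
Monthly = $16,918.68 / 12 = $1,409.89
Cushion = 2 × $1,409.89 = $2,819.78

$2,819.78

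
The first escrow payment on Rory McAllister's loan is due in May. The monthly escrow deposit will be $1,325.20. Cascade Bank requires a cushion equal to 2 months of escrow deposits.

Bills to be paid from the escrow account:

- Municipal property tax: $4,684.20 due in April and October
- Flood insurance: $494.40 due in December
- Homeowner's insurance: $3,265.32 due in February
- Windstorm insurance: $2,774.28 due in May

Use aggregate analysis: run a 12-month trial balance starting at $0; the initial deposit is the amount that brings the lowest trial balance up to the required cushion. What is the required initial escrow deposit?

$4,099.48

Cushion = 2 × $1,325.20 = $2,650.40
Trial balance (start $0, +$1,325.20 each month, − disbursements):
  May: +$1,325.20 − $2,774.28 → -$1,449.08
  Jun: +$1,325.20 → -$123.88
  Jul: +$1,325.20 → $1,201.32
  Aug: +$1,325.20 → $2,526.52
  Sep: +$1,325.20 → $3,851.72
  Oct: +$1,325.20 − $4,684.20 → $492.72
  Nov: +$1,325.20 → $1,817.92
  Dec: +$1,325.20 − $494.40 → $2,648.72
  Jan: +$1,325.20 → $3,973.92
  Feb: +$1,325.20 − $3,265.32 → $2,033.80
  Mar: +$1,325.20 → $3,359.00
  Apr: +$1,325.20 − $4,684.20 → $0.00
Lowest trial balance = -$1,449.08 (May)
Initial deposit = cushion − low point = $2,650.40 − (-$1,449.08) = $4,099.48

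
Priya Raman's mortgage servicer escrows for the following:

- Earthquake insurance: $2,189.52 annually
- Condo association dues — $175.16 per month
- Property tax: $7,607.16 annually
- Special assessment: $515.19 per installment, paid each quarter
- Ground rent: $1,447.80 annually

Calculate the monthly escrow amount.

Earthquake insurance: $2,189.52
Condo association dues: $175.16 × 12 = $2,101.92
Property tax: $7,607.16
Special assessment: $515.19 × 4 = $2,060.76
Ground rent: $1,447.80
Yearly total = $15,407.16
Per month = $15,407.16 ÷ 12 = $1,283.93

$1,283.93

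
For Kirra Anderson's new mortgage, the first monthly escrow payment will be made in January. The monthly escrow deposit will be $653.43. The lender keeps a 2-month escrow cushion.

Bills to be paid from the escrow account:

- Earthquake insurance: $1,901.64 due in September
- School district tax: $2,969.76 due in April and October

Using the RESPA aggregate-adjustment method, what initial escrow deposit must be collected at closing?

Cushion = 2 × $653.43 = $1,306.86
Trial balance (start $0, +$653.43 each month, − disbursements):
  Jan: +$653.43 → $653.43
  Feb: +$653.43 → $1,306.86
  Mar: +$653.43 → $1,960.29
  Apr: +$653.43 − $2,969.76 → -$356.04
  May: +$653.43 → $297.39
  Jun: +$653.43 → $950.82
  Jul: +$653.43 → $1,604.25
  Aug: +$653.43 → $2,257.68
  Sep: +$653.43 − $1,901.64 → $1,009.47
  Oct: +$653.43 − $2,969.76 → -$1,306.86
  Nov: +$653.43 → -$653.43
  Dec: +$653.43 → $0.00
Lowest trial balance = -$1,306.86 (Oct)
Initial deposit = cushion − low point = $1,306.86 − (-$1,306.86) = $2,613.72

$2,613.72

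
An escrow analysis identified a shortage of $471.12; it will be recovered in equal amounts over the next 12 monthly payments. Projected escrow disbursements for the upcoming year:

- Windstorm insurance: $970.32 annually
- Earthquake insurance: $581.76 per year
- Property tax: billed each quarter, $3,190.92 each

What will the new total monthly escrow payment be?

Windstorm insurance: $970.32/yr
Earthquake insurance: $581.76/yr
Property tax: $3,190.92 × 4 = $12,763.68/yr
Annual escrow total = $970.32 + $581.76 + $12,763.68 = $14,315.76
Monthly escrow = $14,315.76 / 12 = $1,192.98
Shortage per month = $471.12 ÷ 12 = $39.26
New monthly escrow = $1,192.98 + $39.26 = $1,232.24

$1,232.24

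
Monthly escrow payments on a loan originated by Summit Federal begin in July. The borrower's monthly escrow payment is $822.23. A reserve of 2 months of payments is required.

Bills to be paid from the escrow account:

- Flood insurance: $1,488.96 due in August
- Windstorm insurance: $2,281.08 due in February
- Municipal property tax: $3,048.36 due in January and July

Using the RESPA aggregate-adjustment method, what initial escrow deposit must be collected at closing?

$4,933.38

Cushion = 2 × $822.23 = $1,644.46
Trial balance (start $0, +$822.23 each month, − disbursements):
  Jul: +$822.23 − $3,048.36 → -$2,226.13
  Aug: +$822.23 − $1,488.96 → -$2,892.86
  Sep: +$822.23 → -$2,070.63
  Oct: +$822.23 → -$1,248.40
  Nov: +$822.23 → -$426.17
  Dec: +$822.23 → $396.06
  Jan: +$822.23 − $3,048.36 → -$1,830.07
  Feb: +$822.23 − $2,281.08 → -$3,288.92
  Mar: +$822.23 → -$2,466.69
  Apr: +$822.23 → -$1,644.46
  May: +$822.23 → -$822.23
  Jun: +$822.23 → $0.00
Lowest trial balance = -$3,288.92 (Feb)
Initial deposit = cushion − low point = $1,644.46 − (-$3,288.92) = $4,933.38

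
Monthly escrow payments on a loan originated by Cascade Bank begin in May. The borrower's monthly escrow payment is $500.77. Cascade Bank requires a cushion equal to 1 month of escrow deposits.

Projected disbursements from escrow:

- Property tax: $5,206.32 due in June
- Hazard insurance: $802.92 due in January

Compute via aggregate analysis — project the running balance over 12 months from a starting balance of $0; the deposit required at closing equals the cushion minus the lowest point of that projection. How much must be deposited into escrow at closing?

Cushion = 1 × $500.77 = $500.77
Trial balance (start $0, +$500.77 each month, − disbursements):
  May: +$500.77 → $500.77
  Jun: +$500.77 − $5,206.32 → -$4,204.78
  Jul: +$500.77 → -$3,704.01
  Aug: +$500.77 → -$3,203.24
  Sep: +$500.77 → -$2,702.47
  Oct: +$500.77 → -$2,201.70
  Nov: +$500.77 → -$1,700.93
  Dec: +$500.77 → -$1,200.16
  Jan: +$500.77 − $802.92 → -$1,502.31
  Feb: +$500.77 → -$1,001.54
  Mar: +$500.77 → -$500.77
  Apr: +$500.77 → $0.00
Lowest trial balance = -$4,204.78 (Jun)
Initial deposit = cushion − low point = $500.77 − (-$4,204.78) = $4,705.55

$4,705.55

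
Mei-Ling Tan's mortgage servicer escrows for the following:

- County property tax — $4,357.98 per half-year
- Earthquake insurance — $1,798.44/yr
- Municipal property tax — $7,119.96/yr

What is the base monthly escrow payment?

$1,469.53

County property tax: $4,357.98 × 2 = $8,715.96/yr
Earthquake insurance: $1,798.44/yr
Municipal property tax: $7,119.96/yr
Total per year = $17,634.36
Monthly = $17,634.36 ÷ 12 = $1,469.53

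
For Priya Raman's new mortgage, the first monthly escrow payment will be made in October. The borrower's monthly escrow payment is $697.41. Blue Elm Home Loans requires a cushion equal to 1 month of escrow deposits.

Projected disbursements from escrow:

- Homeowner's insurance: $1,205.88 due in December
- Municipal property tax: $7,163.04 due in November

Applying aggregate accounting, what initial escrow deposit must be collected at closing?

$6,974.10

Cushion = 1 × $697.41 = $697.41
Trial balance (start $0, +$697.41 each month, − disbursements):
  Oct: +$697.41 → $697.41
  Nov: +$697.41 − $7,163.04 → -$5,768.22
  Dec: +$697.41 − $1,205.88 → -$6,276.69
  Jan: +$697.41 → -$5,579.28
  Feb: +$697.41 → -$4,881.87
  Mar: +$697.41 → -$4,184.46
  Apr: +$697.41 → -$3,487.05
  May: +$697.41 → -$2,789.64
  Jun: +$697.41 → -$2,092.23
  Jul: +$697.41 → -$1,394.82
  Aug: +$697.41 → -$697.41
  Sep: +$697.41 → $0.00
Lowest trial balance = -$6,276.69 (Dec)
Initial deposit = cushion − low point = $697.41 − (-$6,276.69) = $6,974.10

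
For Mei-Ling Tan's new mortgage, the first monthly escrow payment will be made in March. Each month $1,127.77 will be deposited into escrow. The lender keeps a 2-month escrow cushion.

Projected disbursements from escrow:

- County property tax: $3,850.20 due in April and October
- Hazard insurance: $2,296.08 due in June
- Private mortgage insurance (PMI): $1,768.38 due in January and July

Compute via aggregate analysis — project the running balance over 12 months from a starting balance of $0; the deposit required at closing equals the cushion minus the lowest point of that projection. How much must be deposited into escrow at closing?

$4,998.24

Cushion = 2 × $1,127.77 = $2,255.54
Trial balance (start $0, +$1,127.77 each month, − disbursements):
  Mar: +$1,127.77 → $1,127.77
  Apr: +$1,127.77 − $3,850.20 → -$1,594.66
  May: +$1,127.77 → -$466.89
  Jun: +$1,127.77 − $2,296.08 → -$1,635.20
  Jul: +$1,127.77 − $1,768.38 → -$2,275.81
  Aug: +$1,127.77 → -$1,148.04
  Sep: +$1,127.77 → -$20.27
  Oct: +$1,127.77 − $3,850.20 → -$2,742.70
  Nov: +$1,127.77 → -$1,614.93
  Dec: +$1,127.77 → -$487.16
  Jan: +$1,127.77 − $1,768.38 → -$1,127.77
  Feb: +$1,127.77 → $0.00
Lowest trial balance = -$2,742.70 (Oct)
Initial deposit = cushion − low point = $2,255.54 − (-$2,742.70) = $4,998.24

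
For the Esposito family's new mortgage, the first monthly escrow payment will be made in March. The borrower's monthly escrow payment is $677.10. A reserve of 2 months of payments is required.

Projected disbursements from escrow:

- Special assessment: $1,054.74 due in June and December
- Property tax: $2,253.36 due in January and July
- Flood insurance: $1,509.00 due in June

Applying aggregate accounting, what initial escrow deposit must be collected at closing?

Cushion = 2 × $677.10 = $1,354.20
Trial balance (start $0, +$677.10 each month, − disbursements):
  Mar: +$677.10 → $677.10
  Apr: +$677.10 → $1,354.20
  May: +$677.10 → $2,031.30
  Jun: +$677.10 − $2,563.74 → $144.66
  Jul: +$677.10 − $2,253.36 → -$1,431.60
  Aug: +$677.10 → -$754.50
  Sep: +$677.10 → -$77.40
  Oct: +$677.10 → $599.70
  Nov: +$677.10 → $1,276.80
  Dec: +$677.10 − $1,054.74 → $899.16
  Jan: +$677.10 − $2,253.36 → -$677.10
  Feb: +$677.10 → $0.00
Lowest trial balance = -$1,431.60 (Jul)
Initial deposit = cushion − low point = $1,354.20 − (-$1,431.60) = $2,785.80

$2,785.80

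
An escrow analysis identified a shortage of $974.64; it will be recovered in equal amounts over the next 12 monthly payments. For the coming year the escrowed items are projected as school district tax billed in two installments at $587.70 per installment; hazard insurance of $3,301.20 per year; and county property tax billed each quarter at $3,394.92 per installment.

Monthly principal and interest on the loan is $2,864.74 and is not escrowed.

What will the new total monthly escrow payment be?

School district tax = $587.70 × 2 = $1,175.40 per year
Hazard insurance = $3,301.20 per year
County property tax = $3,394.92 × 4 = $13,579.68 per year
Total per year = $1,175.40 + $3,301.20 + $13,579.68 = $18,056.28
Per month = $18,056.28 / 12 = $1,504.69
Monthly shortage recovery: $974.64 / 12 = $81.22
New monthly escrow = $1,504.69 + $81.22 = $1,585.91

$1,585.91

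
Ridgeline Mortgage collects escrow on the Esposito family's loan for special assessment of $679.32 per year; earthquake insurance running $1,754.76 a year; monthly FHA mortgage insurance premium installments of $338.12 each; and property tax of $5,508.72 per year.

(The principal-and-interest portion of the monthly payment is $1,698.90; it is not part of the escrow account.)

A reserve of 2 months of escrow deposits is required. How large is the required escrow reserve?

$2,000.04

Special assessment — $679.32/yr
Earthquake insurance — $1,754.76/yr
FHA mortgage insurance premium — $338.12 × 12 = $4,057.44/yr
Property tax — $5,508.72/yr
Total per year = $679.32 + $1,754.76 + $4,057.44 + $5,508.72 = $12,000.24
Base monthly escrow = $12,000.24 / 12 = $1,000.02
Reserve = 2 × $1,000.02 = $2,000.04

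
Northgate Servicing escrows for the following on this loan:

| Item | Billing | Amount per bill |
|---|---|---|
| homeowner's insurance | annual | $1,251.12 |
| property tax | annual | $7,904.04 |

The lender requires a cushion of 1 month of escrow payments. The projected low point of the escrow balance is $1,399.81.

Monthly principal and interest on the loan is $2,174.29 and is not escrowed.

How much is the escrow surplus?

$636.88

Homeowner's insurance: $1,251.12/yr
Property tax: $7,904.04/yr
Combined annual = $9,155.16
Monthly escrow = $9,155.16 ÷ 12 = $762.93
Required cushion = 1 × $762.93 = $762.93
Surplus = $1,399.81 − $762.93 = $636.88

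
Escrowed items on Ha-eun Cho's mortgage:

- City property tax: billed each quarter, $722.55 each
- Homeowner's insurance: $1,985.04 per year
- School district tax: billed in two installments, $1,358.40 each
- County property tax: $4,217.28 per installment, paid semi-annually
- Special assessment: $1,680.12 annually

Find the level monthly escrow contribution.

City property tax = $722.55 × 4 = $2,890.20 annually
Homeowner's insurance = $1,985.04 annually
School district tax = $1,358.40 × 2 = $2,716.80 annually
County property tax = $4,217.28 × 2 = $8,434.56 annually
Special assessment = $1,680.12 annually
Yearly total = $2,890.20 + $1,985.04 + $2,716.80 + $8,434.56 + $1,680.12 = $17,706.72
Monthly escrow = $17,706.72 ÷ 12 = $1,475.56

$1,475.56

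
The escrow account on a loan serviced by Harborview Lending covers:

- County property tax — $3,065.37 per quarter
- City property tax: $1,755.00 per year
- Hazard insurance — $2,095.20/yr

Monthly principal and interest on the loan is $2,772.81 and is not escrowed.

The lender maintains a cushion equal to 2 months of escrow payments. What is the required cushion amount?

$2,685.28

County property tax = $3,065.37 × 4 = $12,261.48 per year
City property tax = $1,755.00 per year
Hazard insurance = $2,095.20 per year
Total annual escrow = $12,261.48 + $1,755.00 + $2,095.20 = $16,111.68
Base monthly escrow = $16,111.68 ÷ 12 = $1,342.64
Cushion = 2 × $1,342.64 = $2,685.28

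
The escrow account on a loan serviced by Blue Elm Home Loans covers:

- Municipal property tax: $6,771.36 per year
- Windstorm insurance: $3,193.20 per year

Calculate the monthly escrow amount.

$830.38

Municipal property tax = $6,771.36
Windstorm insurance = $3,193.20
Annual escrow total = $9,964.56
Per month = $9,964.56 / 12 = $830.38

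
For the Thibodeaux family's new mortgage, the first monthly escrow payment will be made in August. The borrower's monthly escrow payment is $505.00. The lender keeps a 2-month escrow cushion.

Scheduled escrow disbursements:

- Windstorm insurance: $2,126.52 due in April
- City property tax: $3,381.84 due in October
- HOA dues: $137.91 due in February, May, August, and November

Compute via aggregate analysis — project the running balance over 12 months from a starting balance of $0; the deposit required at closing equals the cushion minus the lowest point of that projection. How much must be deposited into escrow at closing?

Cushion = 2 × $505.00 = $1,010.00
Trial balance (start $0, +$505.00 each month, − disbursements):
  Aug: +$505.00 − $137.91 → $367.09
  Sep: +$505.00 → $872.09
  Oct: +$505.00 − $3,381.84 → -$2,004.75
  Nov: +$505.00 − $137.91 → -$1,637.66
  Dec: +$505.00 → -$1,132.66
  Jan: +$505.00 → -$627.66
  Feb: +$505.00 − $137.91 → -$260.57
  Mar: +$505.00 → $244.43
  Apr: +$505.00 − $2,126.52 → -$1,377.09
  May: +$505.00 − $137.91 → -$1,010.00
  Jun: +$505.00 → -$505.00
  Jul: +$505.00 → $0.00
Lowest trial balance = -$2,004.75 (Oct)
Initial deposit = cushion − low point = $1,010.00 − (-$2,004.75) = $3,014.75

$3,014.75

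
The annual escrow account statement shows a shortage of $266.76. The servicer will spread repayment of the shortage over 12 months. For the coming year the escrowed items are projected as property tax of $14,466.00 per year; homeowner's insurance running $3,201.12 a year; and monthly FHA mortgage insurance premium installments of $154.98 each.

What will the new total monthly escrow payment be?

Property tax — $14,466.00
Homeowner's insurance — $3,201.12
FHA mortgage insurance premium — $154.98 × 12 = $1,859.76
Annual escrow total = $19,526.88
Monthly = $19,526.88 / 12 = $1,627.24
Monthly shortage recovery: $266.76 / 12 = $22.23
Adjusted monthly = $1,627.24 + $22.23 = $1,649.47

$1,649.47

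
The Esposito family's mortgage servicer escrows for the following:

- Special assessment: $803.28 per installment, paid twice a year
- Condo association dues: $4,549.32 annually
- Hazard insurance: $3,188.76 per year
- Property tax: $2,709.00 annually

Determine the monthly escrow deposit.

Special assessment = $803.28 × 2 = $1,606.56
Condo association dues = $4,549.32
Hazard insurance = $3,188.76
Property tax = $2,709.00
Total per year = $1,606.56 + $4,549.32 + $3,188.76 + $2,709.00 = $12,053.64
Base monthly escrow = $12,053.64 ÷ 12 = $1,004.47

$1,004.47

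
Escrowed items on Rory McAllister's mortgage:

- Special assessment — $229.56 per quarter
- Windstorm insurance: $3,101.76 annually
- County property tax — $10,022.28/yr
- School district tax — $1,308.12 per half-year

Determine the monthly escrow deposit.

Special assessment: $229.56 × 4 = $918.24
Windstorm insurance: $3,101.76
County property tax: $10,022.28
School district tax: $1,308.12 × 2 = $2,616.24
Yearly total = $918.24 + $3,101.76 + $10,022.28 + $2,616.24 = $16,658.52
Per month = $16,658.52 ÷ 12 = $1,388.21

$1,388.21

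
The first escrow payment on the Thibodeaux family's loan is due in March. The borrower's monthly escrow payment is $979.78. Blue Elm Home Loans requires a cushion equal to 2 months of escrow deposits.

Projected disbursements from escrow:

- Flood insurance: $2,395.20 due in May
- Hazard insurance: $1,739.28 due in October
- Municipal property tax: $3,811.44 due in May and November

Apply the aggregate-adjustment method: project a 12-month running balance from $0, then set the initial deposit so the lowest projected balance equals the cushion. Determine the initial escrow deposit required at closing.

Cushion = 2 × $979.78 = $1,959.56
Trial balance (start $0, +$979.78 each month, − disbursements):
  Mar: +$979.78 → $979.78
  Apr: +$979.78 → $1,959.56
  May: +$979.78 − $6,206.64 → -$3,267.30
  Jun: +$979.78 → -$2,287.52
  Jul: +$979.78 → -$1,307.74
  Aug: +$979.78 → -$327.96
  Sep: +$979.78 → $651.82
  Oct: +$979.78 − $1,739.28 → -$107.68
  Nov: +$979.78 − $3,811.44 → -$2,939.34
  Dec: +$979.78 → -$1,959.56
  Jan: +$979.78 → -$979.78
  Feb: +$979.78 → $0.00
Lowest trial balance = -$3,267.30 (May)
Initial deposit = cushion − low point = $1,959.56 − (-$3,267.30) = $5,226.86

$5,226.86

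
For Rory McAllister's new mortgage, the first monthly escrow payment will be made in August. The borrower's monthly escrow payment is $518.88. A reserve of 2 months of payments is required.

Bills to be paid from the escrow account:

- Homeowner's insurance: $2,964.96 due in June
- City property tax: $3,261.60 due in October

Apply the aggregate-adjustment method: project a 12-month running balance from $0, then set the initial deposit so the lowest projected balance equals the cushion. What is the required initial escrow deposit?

Cushion = 2 × $518.88 = $1,037.76
Trial balance (start $0, +$518.88 each month, − disbursements):
  Aug: +$518.88 → $518.88
  Sep: +$518.88 → $1,037.76
  Oct: +$518.88 − $3,261.60 → -$1,704.96
  Nov: +$518.88 → -$1,186.08
  Dec: +$518.88 → -$667.20
  Jan: +$518.88 → -$148.32
  Feb: +$518.88 → $370.56
  Mar: +$518.88 → $889.44
  Apr: +$518.88 → $1,408.32
  May: +$518.88 → $1,927.20
  Jun: +$518.88 − $2,964.96 → -$518.88
  Jul: +$518.88 → $0.00
Lowest trial balance = -$1,704.96 (Oct)
Initial deposit = cushion − low point = $1,037.76 − (-$1,704.96) = $2,742.72

$2,742.72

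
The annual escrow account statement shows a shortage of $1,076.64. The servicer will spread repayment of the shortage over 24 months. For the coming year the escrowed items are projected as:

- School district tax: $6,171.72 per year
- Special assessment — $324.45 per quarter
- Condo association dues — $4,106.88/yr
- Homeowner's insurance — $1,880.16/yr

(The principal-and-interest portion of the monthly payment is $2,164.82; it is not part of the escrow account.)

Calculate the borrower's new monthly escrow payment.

School district tax — $6,171.72
Special assessment — $324.45 × 4 = $1,297.80
Condo association dues — $4,106.88
Homeowner's insurance — $1,880.16
Annual escrow total = $13,456.56
Monthly escrow = $13,456.56 / 12 = $1,121.38
Shortage spread = $1,076.64 ÷ 24 = $44.86/mo
Adjusted monthly = $1,121.38 + $44.86 = $1,166.24

$1,166.24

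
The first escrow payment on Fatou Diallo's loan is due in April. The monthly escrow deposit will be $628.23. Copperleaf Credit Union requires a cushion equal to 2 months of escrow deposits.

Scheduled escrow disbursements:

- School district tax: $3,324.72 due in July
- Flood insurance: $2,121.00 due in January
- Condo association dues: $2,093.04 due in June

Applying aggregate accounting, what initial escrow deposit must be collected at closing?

Cushion = 2 × $628.23 = $1,256.46
Trial balance (start $0, +$628.23 each month, − disbursements):
  Apr: +$628.23 → $628.23
  May: +$628.23 → $1,256.46
  Jun: +$628.23 − $2,093.04 → -$208.35
  Jul: +$628.23 − $3,324.72 → -$2,904.84
  Aug: +$628.23 → -$2,276.61
  Sep: +$628.23 → -$1,648.38
  Oct: +$628.23 → -$1,020.15
  Nov: +$628.23 → -$391.92
  Dec: +$628.23 → $236.31
  Jan: +$628.23 − $2,121.00 → -$1,256.46
  Feb: +$628.23 → -$628.23
  Mar: +$628.23 → $0.00
Lowest trial balance = -$2,904.84 (Jul)
Initial deposit = cushion − low point = $1,256.46 − (-$2,904.84) = $4,161.30

$4,161.30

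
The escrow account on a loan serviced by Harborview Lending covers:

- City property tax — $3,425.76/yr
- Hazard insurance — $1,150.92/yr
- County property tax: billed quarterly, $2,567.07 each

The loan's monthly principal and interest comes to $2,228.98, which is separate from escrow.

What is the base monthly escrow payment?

$1,237.08

City property tax = $3,425.76/yr
Hazard insurance = $1,150.92/yr
County property tax = $2,567.07 × 4 = $10,268.28/yr
Total per year = $3,425.76 + $1,150.92 + $10,268.28 = $14,844.96
Monthly = $14,844.96 / 12 = $1,237.08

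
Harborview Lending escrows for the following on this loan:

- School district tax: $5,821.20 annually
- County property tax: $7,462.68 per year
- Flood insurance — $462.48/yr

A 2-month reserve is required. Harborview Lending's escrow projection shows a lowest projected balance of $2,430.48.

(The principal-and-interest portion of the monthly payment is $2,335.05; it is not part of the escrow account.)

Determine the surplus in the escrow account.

School district tax: $5,821.20 annually
County property tax: $7,462.68 annually
Flood insurance: $462.48 annually
Annual escrow total = $5,821.20 + $7,462.68 + $462.48 = $13,746.36
Monthly escrow = $13,746.36 ÷ 12 = $1,145.53
Required reserve = 2 × $1,145.53 = $2,291.06
Excess over cushion: $2,430.48 − $2,291.06 = $139.42

$139.42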